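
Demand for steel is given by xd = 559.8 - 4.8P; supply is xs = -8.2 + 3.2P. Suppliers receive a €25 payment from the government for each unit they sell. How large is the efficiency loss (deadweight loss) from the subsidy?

Pre-subsidy: 559.8 - 4.8P = -8.2 + 3.2P gives P* = 71, x* = 219.
With the subsidy, sellers receive Ps = Pb + 25 for each unit, where Pb is the price buyers pay.
Supply in terms of Pb becomes xs = -8.2 + 3.2(Pb + 25) = 71.8 + 3.2Pb. Setting this equal to demand: 559.8 - 4.8Pb = 71.8 + 3.2Pb, so Pb = 61.
Sellers receive Ps = 61 + 25 = 86; x' = 559.8 − 4.8·61 = 267.
The subsidy expands output by 267 − 219 = 48 past the efficient level; on those units the gap between marginal cost and willingness to pay runs from 0 up to 25.
DWL = ½ × 25 × 48 = 600.

Deadweight loss = €600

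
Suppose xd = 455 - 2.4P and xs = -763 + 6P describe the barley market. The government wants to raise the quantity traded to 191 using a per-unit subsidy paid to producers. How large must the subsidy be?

At x = 191, invert demand for the buyer price: Pb = (455 − 191)/2.4 = 110; invert supply for the seller price: Ps = (191 − (-763))/6 = 159.
The subsidy must fill the gap: s = Ps − Pb = 159 − 110 = 49.

Required subsidy s = 49 per unit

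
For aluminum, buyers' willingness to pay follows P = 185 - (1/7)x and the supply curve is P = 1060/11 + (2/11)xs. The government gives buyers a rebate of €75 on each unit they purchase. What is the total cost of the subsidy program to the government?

Government cost = €37800

Pre-subsidy: 185 - (1/7)x = 1060/11 + (2/11)x gives x* = 273 and P* = 146.
With the rebate, buyers effectively pay Pb = Ps − 75, where Ps is the price sellers receive.
On the curves, Pb = 185 - (1/7)x and Ps = 1060/11 + (2/11)x; the wedge Ps − Pb = 75 gives 1060/11 + (2/11)x − (185 - (1/7)x) = 75, so x' = 504.
Then Pb = 185 − (1/7)·504 = 113 and Ps = 1060/11 + (2/11)·504 = 188.
Government outlay = subsidy × quantity = 75 × 504 = 37800.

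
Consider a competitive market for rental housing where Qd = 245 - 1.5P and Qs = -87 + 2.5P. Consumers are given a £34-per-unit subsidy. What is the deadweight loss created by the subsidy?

Deadweight loss = £541.875

Pre-subsidy: 245 - 1.5P = -87 + 2.5P gives P* = 83, Q* = 120.5.
With the rebate, buyers effectively pay Pb = Ps − 34, where Ps is the price sellers receive.
Demand in terms of Ps becomes Qd = 245 − 1.5(Ps − 34) = 296 - 1.5Ps. Setting this equal to supply: 296 - 1.5Ps = -87 + 2.5Ps, so Ps = 95.75.
Buyers pay Pb = 95.75 − 34 = 61.75; Q' = -87 + 2.5·95.75 = 152.375.
The subsidy expands output by 152.375 − 120.5 = 31.875 past the efficient level; on those units the gap between marginal cost and willingness to pay runs from 0 up to 34.
DWL = ½ × 34 × 31.875 = 541.875.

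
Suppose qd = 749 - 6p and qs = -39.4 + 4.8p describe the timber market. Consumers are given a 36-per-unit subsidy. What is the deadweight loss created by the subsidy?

Deadweight loss = 1728

Pre-subsidy: 749 - 6p = -39.4 + 4.8p gives p* = 73, q* = 311.
With the rebate, buyers effectively pay pb = ps − 36, where ps is the price sellers receive.
Demand in terms of ps becomes qd = 749 − 6(ps − 36) = 965 - 6ps. Setting this equal to supply: 965 - 6ps = -39.4 + 4.8ps, so ps = 93.
Buyers pay pb = 93 − 36 = 57; q' = -39.4 + 4.8·93 = 407.
The subsidy expands output by 407 − 311 = 96 past the efficient level; on those units the gap between marginal cost and willingness to pay runs from 0 up to 36.
DWL = ½ × 36 × 96 = 1728.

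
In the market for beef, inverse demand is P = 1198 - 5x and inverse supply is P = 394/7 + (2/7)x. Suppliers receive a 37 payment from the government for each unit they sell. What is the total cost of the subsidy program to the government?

Government cost = 8251

Pre-subsidy: 1198 - 5x = 394/7 + (2/7)x gives x* = 216 and P* = 118.
With the subsidy, sellers receive Ps = Pb + 37 for each unit, where Pb is the price buyers pay.
On the curves, Pb = 1198 - 5x and Ps = 394/7 + (2/7)x; the wedge Ps − Pb = 37 gives 394/7 + (2/7)x − (1198 - 5x) = 37, so x' = 223.
Then Pb = 1198 − 5·223 = 83 and Ps = 394/7 + (2/7)·223 = 120.
Government outlay = subsidy × quantity = 37 × 223 = 8251.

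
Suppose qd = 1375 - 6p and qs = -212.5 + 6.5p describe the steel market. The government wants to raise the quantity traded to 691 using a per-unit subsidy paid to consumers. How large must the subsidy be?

At q = 691, invert demand for the buyer price: pb = (1375 − 691)/6 = 114; invert supply for the seller price: ps = (691 − (-212.5))/6.5 = 139.
The subsidy must fill the gap: s = ps − pb = 139 − 114 = 25.

Required subsidy s = 25 per unit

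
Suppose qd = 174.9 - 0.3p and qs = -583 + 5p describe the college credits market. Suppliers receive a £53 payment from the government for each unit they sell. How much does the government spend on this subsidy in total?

Government cost = £7791

Pre-subsidy: 174.9 - 0.3p = -583 + 5p gives p* = 143, q* = 132.
With the subsidy, sellers receive ps = pb + 53 for each unit, where pb is the price buyers pay.
Supply in terms of pb becomes qs = -583 + 5(pb + 53) = -318 + 5pb. Setting this equal to demand: 174.9 - 0.3pb = -318 + 5pb, so pb = 93.
Sellers receive ps = 93 + 53 = 146; q' = 174.9 − 0.3·93 = 147.
Government outlay = subsidy × quantity = 53 × 147 = 7791.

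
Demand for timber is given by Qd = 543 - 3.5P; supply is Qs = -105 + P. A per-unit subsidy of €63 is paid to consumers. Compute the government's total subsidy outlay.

Government cost = €5544

Pre-subsidy: 543 - 3.5P = -105 + P gives P* = 144, Q* = 39.
With the rebate, buyers effectively pay Pb = Ps − 63, where Ps is the price sellers receive.
Demand in terms of Ps becomes Qd = 543 − 3.5(Ps − 63) = 763.5 - 3.5Ps. Setting this equal to supply: 763.5 - 3.5Ps = -105 + Ps, so Ps = 193.
Buyers pay Pb = 193 − 63 = 130; Q' = -105 + 1·193 = 88.
Government outlay = subsidy × quantity = 63 × 88 = 5544.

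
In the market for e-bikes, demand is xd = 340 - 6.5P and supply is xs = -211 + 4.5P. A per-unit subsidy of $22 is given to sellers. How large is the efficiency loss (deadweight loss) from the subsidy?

Deadweight loss = $643.5

Pre-subsidy: 340 - 6.5P = -211 + 4.5P gives P* = 551/11, x* = 317/22.
With the subsidy, sellers receive Ps = Pb + 22 for each unit, where Pb is the price buyers pay.
Supply in terms of Pb becomes xs = -211 + 4.5(Pb + 22) = -112 + 4.5Pb. Setting this equal to demand: 340 - 6.5Pb = -112 + 4.5Pb, so Pb = 452/11.
Sellers receive Ps = 452/11 + 22 = 694/11; x' = 340 − 6.5·(452/11) = 802/11.
The subsidy expands output by 802/11 − 317/22 = 58.5 past the efficient level; on those units the gap between marginal cost and willingness to pay runs from 0 up to 22.
DWL = ½ × 22 × 58.5 = 643.5.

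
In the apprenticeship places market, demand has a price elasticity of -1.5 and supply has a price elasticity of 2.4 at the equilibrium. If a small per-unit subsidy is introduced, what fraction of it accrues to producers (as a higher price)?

For a small subsidy around the equilibrium, the benefit split depends on the relative slopes, which at a point are proportional to the elasticities.
Buyer share = εs/(εs + |εd|) = 2.4/(2.4 + 1.5) = 8/13; seller share = |εd|/(εs + |εd|) = 5/13.
So producers capture 5/13 of the subsidy.

Producer share = 5/13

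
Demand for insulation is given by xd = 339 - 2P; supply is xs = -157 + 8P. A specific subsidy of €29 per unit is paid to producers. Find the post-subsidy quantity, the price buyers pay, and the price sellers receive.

Pre-subsidy: 339 - 2P = -157 + 8P gives P* = 49.6, x* = 239.8.
With the subsidy, sellers receive Ps = Pb + 29 for each unit, where Pb is the price buyers pay.
Supply in terms of Pb becomes xs = -157 + 8(Pb + 29) = 75 + 8Pb. Setting this equal to demand: 339 - 2Pb = 75 + 8Pb, so Pb = 26.4.
Sellers receive Ps = 26.4 + 29 = 55.4; x' = 339 − 2·26.4 = 286.2.

x' = 286.2; buyers pay €26.4; sellers receive €55.4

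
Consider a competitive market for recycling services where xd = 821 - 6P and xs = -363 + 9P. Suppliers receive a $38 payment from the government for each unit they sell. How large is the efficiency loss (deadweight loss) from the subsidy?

Deadweight loss = $2599.2

Pre-subsidy: 821 - 6P = -363 + 9P gives P* = 1184/15, x* = 347.4.
With the subsidy, sellers receive Ps = Pb + 38 for each unit, where Pb is the price buyers pay.
Supply in terms of Pb becomes xs = -363 + 9(Pb + 38) = -21 + 9Pb. Setting this equal to demand: 821 - 6Pb = -21 + 9Pb, so Pb = 842/15.
Sellers receive Ps = 842/15 + 38 = 1412/15; x' = 821 − 6·(842/15) = 484.2.
The subsidy expands output by 484.2 − 347.4 = 136.8 past the efficient level; on those units the gap between marginal cost and willingness to pay runs from 0 up to 38.
DWL = ½ × 38 × 136.8 = 2599.2.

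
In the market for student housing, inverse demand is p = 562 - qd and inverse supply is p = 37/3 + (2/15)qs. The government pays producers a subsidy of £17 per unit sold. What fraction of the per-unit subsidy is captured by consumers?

Consumer share = 15/17

Pre-subsidy: 562 - q = 37/3 + (2/15)q gives q* = 485 and p* = 77.
With the subsidy, sellers receive ps = pb + 17 for each unit, where pb is the price buyers pay.
On the curves, pb = 562 - q and ps = 37/3 + (2/15)q; the wedge ps − pb = 17 gives 37/3 + (2/15)q − (562 - q) = 17, so q' = 500.
Then pb = 562 − 1·500 = 62 and ps = 37/3 + (2/15)·500 = 79.
Buyers' price falls by p* − pb = 77 − 62 = 15; sellers' price rises by ps − p* = 79 − 77 = 2.
So consumers capture 15/17 = 15/17 of each unit of subsidy.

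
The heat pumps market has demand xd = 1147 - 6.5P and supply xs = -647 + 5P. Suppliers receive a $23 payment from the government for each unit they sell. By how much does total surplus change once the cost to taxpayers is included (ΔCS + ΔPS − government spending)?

Net change in total surplus = -$747.5

Pre-subsidy: 1147 - 6.5P = -647 + 5P gives P* = 156, x* = 133.
With the subsidy, sellers receive Ps = Pb + 23 for each unit, where Pb is the price buyers pay.
Supply in terms of Pb becomes xs = -647 + 5(Pb + 23) = -532 + 5Pb. Setting this equal to demand: 1147 - 6.5Pb = -532 + 5Pb, so Pb = 146.
Sellers receive Ps = 146 + 23 = 169; x' = 1147 − 6.5·146 = 198.
ΔCS = ½(133 + 198)(156 − 146) = 1655; ΔPS = ½(133 + 198)(169 − 156) = 2151.5.
Government spending = 23 × 198 = 4554.
Net change = 1655 + 2151.5 − 4554 = -747.5. The loss equals the DWL triangle ½·23·65.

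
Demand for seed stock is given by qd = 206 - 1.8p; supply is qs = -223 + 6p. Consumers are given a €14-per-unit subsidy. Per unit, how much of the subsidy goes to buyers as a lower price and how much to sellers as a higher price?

Pre-subsidy: 206 - 1.8p = -223 + 6p gives p* = 55, q* = 107.
With the rebate, buyers effectively pay pb = ps − 14, where ps is the price sellers receive.
Demand in terms of ps becomes qd = 206 − 1.8(ps − 14) = 231.2 - 1.8ps. Setting this equal to supply: 231.2 - 1.8ps = -223 + 6ps, so ps = 757/13.
Buyers pay pb = 757/13 − 14 = 575/13; q' = -223 + 6·(757/13) = 1643/13.
Buyers' price falls by p* − pb = 55 − 575/13 = 140/13; sellers' price rises by ps − p* = 757/13 − 55 = 42/13.

Buyers gain 140/13 per unit; sellers gain 42/13 per unit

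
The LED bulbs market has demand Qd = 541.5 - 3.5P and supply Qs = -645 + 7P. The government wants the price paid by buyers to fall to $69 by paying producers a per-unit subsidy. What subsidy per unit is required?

Required subsidy s = $66 per unit

At a buyer price of 69, quantity demanded is 541.5 − 3.5·69 = 300.
Sellers supply 300 only when they receive Ps with -645 + 7·Ps = 300, i.e. Ps = 135.
s = Ps − Pb = 135 − 69 = 66.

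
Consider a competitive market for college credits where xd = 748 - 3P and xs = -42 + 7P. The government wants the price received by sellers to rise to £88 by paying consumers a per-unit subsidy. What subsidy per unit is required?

Required subsidy s = £30 per unit

At a seller price of 88, quantity supplied is -42 + 7·88 = 574.
Buyers absorb 574 only when they pay Pb with 748 − 3·Pb = 574, i.e. Pb = 58.
s = Ps − Pb = 88 − 58 = 30.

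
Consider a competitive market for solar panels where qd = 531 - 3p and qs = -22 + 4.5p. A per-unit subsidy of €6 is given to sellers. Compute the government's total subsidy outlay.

Pre-subsidy: 531 - 3p = -22 + 4.5p gives p* = 1106/15, q* = 309.8.
With the subsidy, sellers receive ps = pb + 6 for each unit, where pb is the price buyers pay.
Supply in terms of pb becomes qs = -22 + 4.5(pb + 6) = 5 + 4.5pb. Setting this equal to demand: 531 - 3pb = 5 + 4.5pb, so pb = 1052/15.
Sellers receive ps = 1052/15 + 6 = 1142/15; q' = 531 − 3·(1052/15) = 320.6.
Government outlay = subsidy × quantity = 6 × 320.6 = 1923.6.

Government cost = €1923.6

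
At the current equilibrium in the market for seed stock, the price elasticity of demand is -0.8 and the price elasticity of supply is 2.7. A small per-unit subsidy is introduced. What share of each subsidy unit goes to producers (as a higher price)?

Producer share = 8/35

For a small subsidy around the equilibrium, the benefit split depends on the relative slopes, which at a point are proportional to the elasticities.
Buyer share = εs/(εs + |εd|) = 2.7/(2.7 + 0.8) = 27/35; seller share = |εd|/(εs + |εd|) = 8/35.
So producers capture 8/35 of the subsidy.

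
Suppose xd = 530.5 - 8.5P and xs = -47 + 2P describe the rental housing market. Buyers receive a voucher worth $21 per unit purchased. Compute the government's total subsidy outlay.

Government cost = $2037

Pre-subsidy: 530.5 - 8.5P = -47 + 2P gives P* = 55, x* = 63.
With the rebate, buyers effectively pay Pb = Ps − 21, where Ps is the price sellers receive.
Demand in terms of Ps becomes xd = 530.5 − 8.5(Ps − 21) = 709 - 8.5Ps. Setting this equal to supply: 709 - 8.5Ps = -47 + 2Ps, so Ps = 72.
Buyers pay Pb = 72 − 21 = 51; x' = -47 + 2·72 = 97.
Government outlay = subsidy × quantity = 21 × 97 = 2037.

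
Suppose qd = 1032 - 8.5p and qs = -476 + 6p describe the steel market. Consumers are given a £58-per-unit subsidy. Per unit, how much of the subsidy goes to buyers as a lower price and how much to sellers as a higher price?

Pre-subsidy: 1032 - 8.5p = -476 + 6p gives p* = 104, q* = 148.
With the rebate, buyers effectively pay pb = ps − 58, where ps is the price sellers receive.
Demand in terms of ps becomes qd = 1032 − 8.5(ps − 58) = 1525 - 8.5ps. Setting this equal to supply: 1525 - 8.5ps = -476 + 6ps, so ps = 138.
Buyers pay pb = 138 − 58 = 80; q' = -476 + 6·138 = 352.
Buyers' price falls by p* − pb = 104 − 80 = 24; sellers' price rises by ps − p* = 138 − 104 = 34.

Buyers gain £24 per unit; sellers gain £34 per unit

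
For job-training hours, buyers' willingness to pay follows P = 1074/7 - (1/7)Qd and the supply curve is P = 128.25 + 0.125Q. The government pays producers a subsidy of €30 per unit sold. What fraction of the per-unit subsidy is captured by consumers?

Consumer share = 8/15

Pre-subsidy: 1074/7 - (1/7)Q = 128.25 + 0.125Q gives Q* = 94 and P* = 140.
With the subsidy, sellers receive Ps = Pb + 30 for each unit, where Pb is the price buyers pay.
On the curves, Pb = 1074/7 - (1/7)Q and Ps = 128.25 + 0.125Q; the wedge Ps − Pb = 30 gives 128.25 + 0.125Q − (1074/7 - (1/7)Q) = 30, so Q' = 206.
Then Pb = 1074/7 − (1/7)·206 = 124 and Ps = 128.25 + 0.125·206 = 154.
Buyers' price falls by P* − Pb = 140 − 124 = 16; sellers' price rises by Ps − P* = 154 − 140 = 14.
So consumers capture 16/30 = 8/15 of each unit of subsidy.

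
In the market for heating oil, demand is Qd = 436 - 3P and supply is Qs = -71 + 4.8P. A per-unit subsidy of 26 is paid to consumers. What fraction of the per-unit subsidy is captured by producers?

Producer share = 5/13

Pre-subsidy: 436 - 3P = -71 + 4.8P gives P* = 65, Q* = 241.
With the rebate, buyers effectively pay Pb = Ps − 26, where Ps is the price sellers receive.
Demand in terms of Ps becomes Qd = 436 − 3(Ps − 26) = 514 - 3Ps. Setting this equal to supply: 514 - 3Ps = -71 + 4.8Ps, so Ps = 75.
Buyers pay Pb = 75 − 26 = 49; Q' = -71 + 4.8·75 = 289.
Buyers' price falls by P* − Pb = 65 − 49 = 16; sellers' price rises by Ps − P* = 75 − 65 = 10.
So producers capture 10/26 = 5/13 of each unit of subsidy.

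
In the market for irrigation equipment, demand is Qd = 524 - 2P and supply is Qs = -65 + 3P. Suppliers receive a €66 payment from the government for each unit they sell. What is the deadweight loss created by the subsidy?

Pre-subsidy: 524 - 2P = -65 + 3P gives P* = 117.8, Q* = 288.4.
With the subsidy, sellers receive Ps = Pb + 66 for each unit, where Pb is the price buyers pay.
Supply in terms of Pb becomes Qs = -65 + 3(Pb + 66) = 133 + 3Pb. Setting this equal to demand: 524 - 2Pb = 133 + 3Pb, so Pb = 78.2.
Sellers receive Ps = 78.2 + 66 = 144.2; Q' = 524 − 2·78.2 = 367.6.
The subsidy expands output by 367.6 − 288.4 = 79.2 past the efficient level; on those units the gap between marginal cost and willingness to pay runs from 0 up to 66.
DWL = ½ × 66 × 79.2 = 2613.6.

Deadweight loss = €2613.6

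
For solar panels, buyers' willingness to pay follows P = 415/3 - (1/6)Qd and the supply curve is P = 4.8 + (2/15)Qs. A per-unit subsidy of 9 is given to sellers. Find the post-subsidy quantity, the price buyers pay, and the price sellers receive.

Q' = 4276/9; buyers pay 1597/27; sellers receive 1840/27

Pre-subsidy: 415/3 - (1/6)Q = 4.8 + (2/15)Q gives Q* = 4006/9 and P* = 1732/27.
With the subsidy, sellers receive Ps = Pb + 9 for each unit, where Pb is the price buyers pay.
On the curves, Pb = 415/3 - (1/6)Q and Ps = 4.8 + (2/15)Q; the wedge Ps − Pb = 9 gives 4.8 + (2/15)Q − (415/3 - (1/6)Q) = 9, so Q' = 4276/9.
Then Pb = 415/3 − (1/6)·(4276/9) = 1597/27 and Ps = 4.8 + (2/15)·(4276/9) = 1840/27.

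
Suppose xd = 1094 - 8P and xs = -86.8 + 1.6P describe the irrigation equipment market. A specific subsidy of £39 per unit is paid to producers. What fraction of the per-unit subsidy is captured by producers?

Pre-subsidy: 1094 - 8P = -86.8 + 1.6P gives P* = 123, x* = 110.
With the subsidy, sellers receive Ps = Pb + 39 for each unit, where Pb is the price buyers pay.
Supply in terms of Pb becomes xs = -86.8 + 1.6(Pb + 39) = -24.4 + 1.6Pb. Setting this equal to demand: 1094 - 8Pb = -24.4 + 1.6Pb, so Pb = 116.5.
Sellers receive Ps = 116.5 + 39 = 155.5; x' = 1094 − 8·116.5 = 162.
Buyers' price falls by P* − Pb = 123 − 116.5 = 6.5; sellers' price rises by Ps − P* = 155.5 − 123 = 32.5.
So producers capture 32.5/39 = 5/6 of each unit of subsidy.

Producer share = 5/6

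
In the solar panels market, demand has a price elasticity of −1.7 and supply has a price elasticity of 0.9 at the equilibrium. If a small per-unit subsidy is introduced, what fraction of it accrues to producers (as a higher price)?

Producer share = 17/26

For a small subsidy around the equilibrium, the benefit split depends on the relative slopes, which at a point are proportional to the elasticities.
Buyer share = εs/(εs + |εd|) = 0.9/(0.9 + 1.7) = 9/26; seller share = |εd|/(εs + |εd|) = 17/26.
So producers capture 17/26 of the subsidy.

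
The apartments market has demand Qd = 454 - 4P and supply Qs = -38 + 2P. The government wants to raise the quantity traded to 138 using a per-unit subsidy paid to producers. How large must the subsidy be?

Required subsidy s = 9 per unit

At Q = 138, invert demand for the buyer price: Pb = (454 − 138)/4 = 79; invert supply for the seller price: Ps = (138 − (-38))/2 = 88.
The subsidy must fill the gap: s = Ps − Pb = 88 − 79 = 9.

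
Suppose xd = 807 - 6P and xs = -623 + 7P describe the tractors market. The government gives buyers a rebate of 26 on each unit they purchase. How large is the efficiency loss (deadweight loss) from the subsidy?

Pre-subsidy: 807 - 6P = -623 + 7P gives P* = 110, x* = 147.
With the rebate, buyers effectively pay Pb = Ps − 26, where Ps is the price sellers receive.
Demand in terms of Ps becomes xd = 807 − 6(Ps − 26) = 963 - 6Ps. Setting this equal to supply: 963 - 6Ps = -623 + 7Ps, so Ps = 122.
Buyers pay Pb = 122 − 26 = 96; x' = -623 + 7·122 = 231.
The subsidy expands output by 231 − 147 = 84 past the efficient level; on those units the gap between marginal cost and willingness to pay runs from 0 up to 26.
DWL = ½ × 26 × 84 = 1092.

Deadweight loss = 1092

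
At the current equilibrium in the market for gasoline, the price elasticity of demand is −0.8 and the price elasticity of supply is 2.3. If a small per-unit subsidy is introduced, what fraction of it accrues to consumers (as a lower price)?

For a small subsidy around the equilibrium, the benefit split depends on the relative slopes, which at a point are proportional to the elasticities.
Buyer share = εs/(εs + |εd|) = 2.3/(2.3 + 0.8) = 23/31; seller share = |εd|/(εs + |εd|) = 8/31.

Consumer share = 23/31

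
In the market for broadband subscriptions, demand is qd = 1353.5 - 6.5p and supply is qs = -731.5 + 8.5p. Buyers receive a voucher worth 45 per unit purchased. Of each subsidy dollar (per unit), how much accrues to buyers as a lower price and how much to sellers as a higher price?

Buyers gain 25.5 per unit; sellers gain 19.5 per unit

Pre-subsidy: 1353.5 - 6.5p = -731.5 + 8.5p gives p* = 139, q* = 450.
With the rebate, buyers effectively pay pb = ps − 45, where ps is the price sellers receive.
Demand in terms of ps becomes qd = 1353.5 − 6.5(ps − 45) = 1646 - 6.5ps. Setting this equal to supply: 1646 - 6.5ps = -731.5 + 8.5ps, so ps = 158.5.
Buyers pay pb = 158.5 − 45 = 113.5; q' = -731.5 + 8.5·158.5 = 615.75.
Buyers' price falls by p* − pb = 139 − 113.5 = 25.5; sellers' price rises by ps − p* = 158.5 − 139 = 19.5.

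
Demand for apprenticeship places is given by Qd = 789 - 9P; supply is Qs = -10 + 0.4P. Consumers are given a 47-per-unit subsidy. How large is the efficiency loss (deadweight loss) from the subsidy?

Pre-subsidy: 789 - 9P = -10 + 0.4P gives P* = 85, Q* = 24.
With the rebate, buyers effectively pay Pb = Ps − 47, where Ps is the price sellers receive.
Demand in terms of Ps becomes Qd = 789 − 9(Ps − 47) = 1212 - 9Ps. Setting this equal to supply: 1212 - 9Ps = -10 + 0.4Ps, so Ps = 130.
Buyers pay Pb = 130 − 47 = 83; Q' = -10 + 0.4·130 = 42.
The subsidy expands output by 42 − 24 = 18 past the efficient level; on those units the gap between marginal cost and willingness to pay runs from 0 up to 47.
DWL = ½ × 47 × 18 = 423.

Deadweight loss = 423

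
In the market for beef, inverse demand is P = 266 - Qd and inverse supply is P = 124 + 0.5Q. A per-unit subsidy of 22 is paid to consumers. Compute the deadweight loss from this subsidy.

Pre-subsidy: 266 - Q = 124 + 0.5Q gives Q* = 284/3 and P* = 514/3.
With the rebate, buyers effectively pay Pb = Ps − 22, where Ps is the price sellers receive.
On the curves, Pb = 266 - Q and Ps = 124 + 0.5Q; the wedge Ps − Pb = 22 gives 124 + 0.5Q − (266 - Q) = 22, so Q' = 328/3.
Then Pb = 266 − 1·(328/3) = 470/3 and Ps = 124 + 0.5·(328/3) = 536/3.
The subsidy expands output by 328/3 − 284/3 = 44/3 past the efficient level; on those units the gap between marginal cost and willingness to pay runs from 0 up to 22.
DWL = ½ × 22 × 44/3 = 484/3.

Deadweight loss = 484/3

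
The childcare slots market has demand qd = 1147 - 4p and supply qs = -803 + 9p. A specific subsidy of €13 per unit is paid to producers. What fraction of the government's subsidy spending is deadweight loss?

DWL / government spending = 18/583

Pre-subsidy: 1147 - 4p = -803 + 9p gives p* = 150, q* = 547.
With the subsidy, sellers receive ps = pb + 13 for each unit, where pb is the price buyers pay.
Supply in terms of pb becomes qs = -803 + 9(pb + 13) = -686 + 9pb. Setting this equal to demand: 1147 - 4pb = -686 + 9pb, so pb = 141.
Sellers receive ps = 141 + 13 = 154; q' = 1147 − 4·141 = 583.
ΔCS = ½(547 + 583)(150 − 141) = 5085; ΔPS = ½(547 + 583)(154 − 150) = 2260.
Government spending = 13 × 583 = 7579.
DWL = ½ × 13 × (583 − 547) = 234; fraction = 234 / 7579 = 18/583.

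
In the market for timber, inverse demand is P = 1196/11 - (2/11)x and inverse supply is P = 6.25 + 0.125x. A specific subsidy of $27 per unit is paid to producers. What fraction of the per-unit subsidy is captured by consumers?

Pre-subsidy: 1196/11 - (2/11)x = 6.25 + 0.125x gives x* = 334 and P* = 48.
With the subsidy, sellers receive Ps = Pb + 27 for each unit, where Pb is the price buyers pay.
On the curves, Pb = 1196/11 - (2/11)x and Ps = 6.25 + 0.125x; the wedge Ps − Pb = 27 gives 6.25 + 0.125x − (1196/11 - (2/11)x) = 27, so x' = 422.
Then Pb = 1196/11 − (2/11)·422 = 32 and Ps = 6.25 + 0.125·422 = 59.
Buyers' price falls by P* − Pb = 48 − 32 = 16; sellers' price rises by Ps − P* = 59 − 48 = 11.
So consumers capture 16/27 = 16/27 of each unit of subsidy.

Consumer share = 16/27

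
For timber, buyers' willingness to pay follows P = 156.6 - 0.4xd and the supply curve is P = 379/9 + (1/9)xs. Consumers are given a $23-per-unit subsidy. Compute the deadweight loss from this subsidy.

Deadweight loss = $517.5

Pre-subsidy: 156.6 - 0.4x = 379/9 + (1/9)x gives x* = 224 and P* = 67.
With the rebate, buyers effectively pay Pb = Ps − 23, where Ps is the price sellers receive.
On the curves, Pb = 156.6 - 0.4x and Ps = 379/9 + (1/9)x; the wedge Ps − Pb = 23 gives 379/9 + (1/9)x − (156.6 - 0.4x) = 23, so x' = 269.
Then Pb = 156.6 − 0.4·269 = 49 and Ps = 379/9 + (1/9)·269 = 72.
The subsidy expands output by 269 − 224 = 45 past the efficient level; on those units the gap between marginal cost and willingness to pay runs from 0 up to 23.
DWL = ½ × 23 × 45 = 517.5.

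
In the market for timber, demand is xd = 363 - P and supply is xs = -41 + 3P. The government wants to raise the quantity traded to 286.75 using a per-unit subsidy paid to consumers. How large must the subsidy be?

Required subsidy s = 33 per unit

At x = 286.75, invert demand for the buyer price: Pb = (363 − 286.75)/1 = 76.25; invert supply for the seller price: Ps = (286.75 − (-41))/3 = 109.25.
The subsidy must fill the gap: s = Ps − Pb = 109.25 − 76.25 = 33.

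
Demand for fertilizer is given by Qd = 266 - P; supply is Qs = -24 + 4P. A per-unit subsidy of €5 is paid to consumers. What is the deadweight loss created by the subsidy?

Pre-subsidy: 266 - P = -24 + 4P gives P* = 58, Q* = 208.
With the rebate, buyers effectively pay Pb = Ps − 5, where Ps is the price sellers receive.
Demand in terms of Ps becomes Qd = 266 − 1(Ps − 5) = 271 - Ps. Setting this equal to supply: 271 - Ps = -24 + 4Ps, so Ps = 59.
Buyers pay Pb = 59 − 5 = 54; Q' = -24 + 4·59 = 212.
The subsidy expands output by 212 − 208 = 4 past the efficient level; on those units the gap between marginal cost and willingness to pay runs from 0 up to 5.
DWL = ½ × 5 × 4 = 10.

Deadweight loss = €10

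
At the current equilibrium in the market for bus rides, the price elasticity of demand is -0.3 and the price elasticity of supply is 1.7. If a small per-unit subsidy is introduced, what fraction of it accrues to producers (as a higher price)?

For a small subsidy around the equilibrium, the benefit split depends on the relative slopes, which at a point are proportional to the elasticities.
Buyer share = εs/(εs + |εd|) = 1.7/(1.7 + 0.3) = 0.85; seller share = |εd|/(εs + |εd|) = 0.15.
So producers capture 0.15 of the subsidy.

Producer share = 0.15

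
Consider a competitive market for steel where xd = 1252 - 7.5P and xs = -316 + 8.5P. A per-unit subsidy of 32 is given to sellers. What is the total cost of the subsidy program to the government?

Government cost = 20624

Pre-subsidy: 1252 - 7.5P = -316 + 8.5P gives P* = 98, x* = 517.
With the subsidy, sellers receive Ps = Pb + 32 for each unit, where Pb is the price buyers pay.
Supply in terms of Pb becomes xs = -316 + 8.5(Pb + 32) = -44 + 8.5Pb. Setting this equal to demand: 1252 - 7.5Pb = -44 + 8.5Pb, so Pb = 81.
Sellers receive Ps = 81 + 32 = 113; x' = 1252 − 7.5·81 = 644.5.
Government outlay = subsidy × quantity = 32 × 644.5 = 20624.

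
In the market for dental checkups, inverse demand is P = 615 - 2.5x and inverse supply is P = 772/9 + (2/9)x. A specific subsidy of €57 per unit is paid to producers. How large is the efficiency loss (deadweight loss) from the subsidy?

Deadweight loss = 29241/49

Pre-subsidy: 615 - 2.5x = 772/9 + (2/9)x gives x* = 9526/49 and P* = 6320/49.
With the subsidy, sellers receive Ps = Pb + 57 for each unit, where Pb is the price buyers pay.
On the curves, Pb = 615 - 2.5x and Ps = 772/9 + (2/9)x; the wedge Ps − Pb = 57 gives 772/9 + (2/9)x − (615 - 2.5x) = 57, so x' = 10552/49.
Then Pb = 615 − 2.5·(10552/49) = 3755/49 and Ps = 772/9 + (2/9)·(10552/49) = 6548/49.
The subsidy expands output by 10552/49 − 9526/49 = 1026/49 past the efficient level; on those units the gap between marginal cost and willingness to pay runs from 0 up to 57.
DWL = ½ × 57 × 1026/49 = 29241/49.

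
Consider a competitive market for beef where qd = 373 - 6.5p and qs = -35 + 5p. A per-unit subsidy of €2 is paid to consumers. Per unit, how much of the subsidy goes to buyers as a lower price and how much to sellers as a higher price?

Buyers gain 20/23 per unit; sellers gain 26/23 per unit

Pre-subsidy: 373 - 6.5p = -35 + 5p gives p* = 816/23, q* = 3275/23.
With the rebate, buyers effectively pay pb = ps − 2, where ps is the price sellers receive.
Demand in terms of ps becomes qd = 373 − 6.5(ps − 2) = 386 - 6.5ps. Setting this equal to supply: 386 - 6.5ps = -35 + 5ps, so ps = 842/23.
Buyers pay pb = 842/23 − 2 = 796/23; q' = -35 + 5·(842/23) = 3405/23.
Buyers' price falls by p* − pb = 816/23 − 796/23 = 20/23; sellers' price rises by ps − p* = 842/23 − 816/23 = 26/23.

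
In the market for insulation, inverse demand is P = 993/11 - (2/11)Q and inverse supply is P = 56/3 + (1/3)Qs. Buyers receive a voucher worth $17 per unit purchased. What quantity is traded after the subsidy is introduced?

Q' = 172

Pre-subsidy: 993/11 - (2/11)Q = 56/3 + (1/3)Q gives Q* = 139 and P* = 65.
With the rebate, buyers effectively pay Pb = Ps − 17, where Ps is the price sellers receive.
On the curves, Pb = 993/11 - (2/11)Q and Ps = 56/3 + (1/3)Q; the wedge Ps − Pb = 17 gives 56/3 + (1/3)Q − (993/11 - (2/11)Q) = 17, so Q' = 172.
Then Pb = 993/11 − (2/11)·172 = 59 and Ps = 56/3 + (1/3)·172 = 76.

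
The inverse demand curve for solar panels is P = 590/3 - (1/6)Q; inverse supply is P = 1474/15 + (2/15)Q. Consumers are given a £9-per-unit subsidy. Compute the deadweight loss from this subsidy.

Pre-subsidy: 590/3 - (1/6)Q = 1474/15 + (2/15)Q gives Q* = 328 and P* = 142.
With the rebate, buyers effectively pay Pb = Ps − 9, where Ps is the price sellers receive.
On the curves, Pb = 590/3 - (1/6)Q and Ps = 1474/15 + (2/15)Q; the wedge Ps − Pb = 9 gives 1474/15 + (2/15)Q − (590/3 - (1/6)Q) = 9, so Q' = 358.
Then Pb = 590/3 − (1/6)·358 = 137 and Ps = 1474/15 + (2/15)·358 = 146.
The subsidy expands output by 358 − 328 = 30 past the efficient level; on those units the gap between marginal cost and willingness to pay runs from 0 up to 9.
DWL = ½ × 9 × 30 = 135.

Deadweight loss = £135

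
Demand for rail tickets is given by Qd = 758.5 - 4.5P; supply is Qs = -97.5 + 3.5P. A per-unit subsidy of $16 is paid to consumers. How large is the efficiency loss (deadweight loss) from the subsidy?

Deadweight loss = $252

Pre-subsidy: 758.5 - 4.5P = -97.5 + 3.5P gives P* = 107, Q* = 277.
With the rebate, buyers effectively pay Pb = Ps − 16, where Ps is the price sellers receive.
Demand in terms of Ps becomes Qd = 758.5 − 4.5(Ps − 16) = 830.5 - 4.5Ps. Setting this equal to supply: 830.5 - 4.5Ps = -97.5 + 3.5Ps, so Ps = 116.
Buyers pay Pb = 116 − 16 = 100; Q' = -97.5 + 3.5·116 = 308.5.
The subsidy expands output by 308.5 − 277 = 31.5 past the efficient level; on those units the gap between marginal cost and willingness to pay runs from 0 up to 16.
DWL = ½ × 16 × 31.5 = 252.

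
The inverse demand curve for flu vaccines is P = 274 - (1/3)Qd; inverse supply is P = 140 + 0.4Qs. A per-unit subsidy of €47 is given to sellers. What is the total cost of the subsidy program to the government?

Government cost = 127605/11

Pre-subsidy: 274 - (1/3)Q = 140 + 0.4Q gives Q* = 2010/11 and P* = 2344/11.
With the subsidy, sellers receive Ps = Pb + 47 for each unit, where Pb is the price buyers pay.
On the curves, Pb = 274 - (1/3)Q and Ps = 140 + 0.4Q; the wedge Ps − Pb = 47 gives 140 + 0.4Q − (274 - (1/3)Q) = 47, so Q' = 2715/11.
Then Pb = 274 − (1/3)·(2715/11) = 2109/11 and Ps = 140 + 0.4·(2715/11) = 2626/11.
Government outlay = subsidy × quantity = 47 × 2715/11 = 127605/11.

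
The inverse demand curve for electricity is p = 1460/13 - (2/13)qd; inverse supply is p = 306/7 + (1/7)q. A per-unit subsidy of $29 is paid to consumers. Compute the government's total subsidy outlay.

Government cost = 257549/27

Pre-subsidy: 1460/13 - (2/13)q = 306/7 + (1/7)q gives q* = 6242/27 and p* = 2072/27.
With the rebate, buyers effectively pay pb = ps − 29, where ps is the price sellers receive.
On the curves, pb = 1460/13 - (2/13)q and ps = 306/7 + (1/7)q; the wedge ps − pb = 29 gives 306/7 + (1/7)q − (1460/13 - (2/13)q) = 29, so q' = 8881/27.
Then pb = 1460/13 − (2/13)·(8881/27) = 1666/27 and ps = 306/7 + (1/7)·(8881/27) = 2449/27.
Government outlay = subsidy × quantity = 29 × 8881/27 = 257549/27.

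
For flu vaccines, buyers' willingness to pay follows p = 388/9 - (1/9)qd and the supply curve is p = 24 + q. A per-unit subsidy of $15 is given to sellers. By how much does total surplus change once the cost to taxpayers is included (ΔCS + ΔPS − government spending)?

Net change in total surplus = -$101.25

Pre-subsidy: 388/9 - (1/9)q = 24 + q gives q* = 17.2 and p* = 41.2.
With the subsidy, sellers receive ps = pb + 15 for each unit, where pb is the price buyers pay.
On the curves, pb = 388/9 - (1/9)q and ps = 24 + q; the wedge ps − pb = 15 gives 24 + q − (388/9 - (1/9)q) = 15, so q' = 30.7.
Then pb = 388/9 − (1/9)·30.7 = 39.7 and ps = 24 + 1·30.7 = 54.7.
ΔCS = ½(17.2 + 30.7)(41.2 − 39.7) = 35.925; ΔPS = ½(17.2 + 30.7)(54.7 − 41.2) = 323.325.
Government spending = 15 × 30.7 = 460.5.
Net change = 35.925 + 323.325 − 460.5 = -101.25. The loss equals the DWL triangle ½·15·13.5.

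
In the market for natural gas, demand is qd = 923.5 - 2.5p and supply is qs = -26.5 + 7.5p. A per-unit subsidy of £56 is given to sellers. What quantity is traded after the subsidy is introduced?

Pre-subsidy: 923.5 - 2.5p = -26.5 + 7.5p gives p* = 95, q* = 686.
With the subsidy, sellers receive ps = pb + 56 for each unit, where pb is the price buyers pay.
Supply in terms of pb becomes qs = -26.5 + 7.5(pb + 56) = 393.5 + 7.5pb. Setting this equal to demand: 923.5 - 2.5pb = 393.5 + 7.5pb, so pb = 53.
Sellers receive ps = 53 + 56 = 109; q' = 923.5 − 2.5·53 = 791.

q' = 791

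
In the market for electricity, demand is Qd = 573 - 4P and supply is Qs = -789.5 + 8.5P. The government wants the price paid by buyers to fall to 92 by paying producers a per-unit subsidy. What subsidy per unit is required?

At a buyer price of 92, quantity demanded is 573 − 4·92 = 205.
Sellers supply 205 only when they receive Ps with -789.5 + 8.5·Ps = 205, i.e. Ps = 117.
s = Ps − Pb = 117 − 92 = 25.

Required subsidy s = 25 per unit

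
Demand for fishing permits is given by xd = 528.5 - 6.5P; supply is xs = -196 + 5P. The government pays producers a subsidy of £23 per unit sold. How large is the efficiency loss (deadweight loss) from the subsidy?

Pre-subsidy: 528.5 - 6.5P = -196 + 5P gives P* = 63, x* = 119.
With the subsidy, sellers receive Ps = Pb + 23 for each unit, where Pb is the price buyers pay.
Supply in terms of Pb becomes xs = -196 + 5(Pb + 23) = -81 + 5Pb. Setting this equal to demand: 528.5 - 6.5Pb = -81 + 5Pb, so Pb = 53.
Sellers receive Ps = 53 + 23 = 76; x' = 528.5 − 6.5·53 = 184.
The subsidy expands output by 184 − 119 = 65 past the efficient level; on those units the gap between marginal cost and willingness to pay runs from 0 up to 23.
DWL = ½ × 23 × 65 = 747.5.

Deadweight loss = £747.5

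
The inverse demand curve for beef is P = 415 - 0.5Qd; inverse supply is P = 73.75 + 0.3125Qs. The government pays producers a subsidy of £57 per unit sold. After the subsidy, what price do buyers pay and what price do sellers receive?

Pre-subsidy: 415 - 0.5Q = 73.75 + 0.3125Q gives Q* = 420 and P* = 205.
With the subsidy, sellers receive Ps = Pb + 57 for each unit, where Pb is the price buyers pay.
On the curves, Pb = 415 - 0.5Q and Ps = 73.75 + 0.3125Q; the wedge Ps − Pb = 57 gives 73.75 + 0.3125Q − (415 - 0.5Q) = 57, so Q' = 6372/13.
Then Pb = 415 − 0.5·(6372/13) = 2209/13 and Ps = 73.75 + 0.3125·(6372/13) = 2950/13.

Buyers pay 2209/13; sellers receive 2950/13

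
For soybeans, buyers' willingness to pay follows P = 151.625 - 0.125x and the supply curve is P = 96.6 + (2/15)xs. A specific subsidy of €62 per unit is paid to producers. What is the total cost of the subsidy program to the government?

Pre-subsidy: 151.625 - 0.125x = 96.6 + (2/15)x gives x* = 213 and P* = 125.
With the subsidy, sellers receive Ps = Pb + 62 for each unit, where Pb is the price buyers pay.
On the curves, Pb = 151.625 - 0.125x and Ps = 96.6 + (2/15)x; the wedge Ps − Pb = 62 gives 96.6 + (2/15)x − (151.625 - 0.125x) = 62, so x' = 453.
Then Pb = 151.625 − 0.125·453 = 95 and Ps = 96.6 + (2/15)·453 = 157.
Government outlay = subsidy × quantity = 62 × 453 = 28086.

Government cost = €28086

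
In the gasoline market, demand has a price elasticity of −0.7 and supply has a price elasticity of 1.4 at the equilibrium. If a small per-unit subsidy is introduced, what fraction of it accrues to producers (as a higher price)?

For a small subsidy around the equilibrium, the benefit split depends on the relative slopes, which at a point are proportional to the elasticities.
Buyer share = εs/(εs + |εd|) = 1.4/(1.4 + 0.7) = 2/3; seller share = |εd|/(εs + |εd|) = 1/3.
So producers capture 1/3 of the subsidy.

Producer share = 1/3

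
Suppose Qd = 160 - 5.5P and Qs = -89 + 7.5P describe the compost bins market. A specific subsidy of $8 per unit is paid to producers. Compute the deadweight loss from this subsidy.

Deadweight loss = 1320/13

Pre-subsidy: 160 - 5.5P = -89 + 7.5P gives P* = 249/13, Q* = 1421/26.
With the subsidy, sellers receive Ps = Pb + 8 for each unit, where Pb is the price buyers pay.
Supply in terms of Pb becomes Qs = -89 + 7.5(Pb + 8) = -29 + 7.5Pb. Setting this equal to demand: 160 - 5.5Pb = -29 + 7.5Pb, so Pb = 189/13.
Sellers receive Ps = 189/13 + 8 = 293/13; Q' = 160 − 5.5·(189/13) = 2081/26.
The subsidy expands output by 2081/26 − 1421/26 = 330/13 past the efficient level; on those units the gap between marginal cost and willingness to pay runs from 0 up to 8.
DWL = ½ × 8 × 330/13 = 1320/13.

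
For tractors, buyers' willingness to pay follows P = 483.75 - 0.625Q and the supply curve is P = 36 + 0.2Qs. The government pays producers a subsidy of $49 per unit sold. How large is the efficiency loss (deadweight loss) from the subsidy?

Deadweight loss = 48020/33

Pre-subsidy: 483.75 - 0.625Q = 36 + 0.2Q gives Q* = 5970/11 and P* = 1590/11.
With the subsidy, sellers receive Ps = Pb + 49 for each unit, where Pb is the price buyers pay.
On the curves, Pb = 483.75 - 0.625Q and Ps = 36 + 0.2Q; the wedge Ps − Pb = 49 gives 36 + 0.2Q − (483.75 - 0.625Q) = 49, so Q' = 19870/33.
Then Pb = 483.75 − 0.625·(19870/33) = 3545/33 and Ps = 36 + 0.2·(19870/33) = 5162/33.
The subsidy expands output by 19870/33 − 5970/11 = 1960/33 past the efficient level; on those units the gap between marginal cost and willingness to pay runs from 0 up to 49.
DWL = ½ × 49 × 1960/33 = 48020/33.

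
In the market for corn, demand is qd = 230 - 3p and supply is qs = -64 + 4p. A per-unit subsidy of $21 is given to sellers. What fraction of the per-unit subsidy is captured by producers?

Producer share = 3/7

Pre-subsidy: 230 - 3p = -64 + 4p gives p* = 42, q* = 104.
With the subsidy, sellers receive ps = pb + 21 for each unit, where pb is the price buyers pay.
Supply in terms of pb becomes qs = -64 + 4(pb + 21) = 20 + 4pb. Setting this equal to demand: 230 - 3pb = 20 + 4pb, so pb = 30.
Sellers receive ps = 30 + 21 = 51; q' = 230 − 3·30 = 140.
Buyers' price falls by p* − pb = 42 − 30 = 12; sellers' price rises by ps − p* = 51 − 42 = 9.
So producers capture 9/21 = 3/7 of each unit of subsidy.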